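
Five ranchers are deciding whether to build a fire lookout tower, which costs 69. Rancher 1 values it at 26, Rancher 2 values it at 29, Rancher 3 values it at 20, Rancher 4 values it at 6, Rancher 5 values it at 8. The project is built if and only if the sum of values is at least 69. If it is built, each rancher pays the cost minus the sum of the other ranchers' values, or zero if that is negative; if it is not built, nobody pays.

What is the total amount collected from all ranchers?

Total value 89 ≥ cost 69, so it is built.
Rancher 1: others sum to 63; max(0, 69 - 63) = 6.
Rancher 2: others sum to 60; max(0, 69 - 60) = 9.
Rancher 3: others sum to 69; max(0, 69 - 69) = 0.
Rancher 4: others sum to 83; max(0, 69 - 83) = 0.
Rancher 5: others sum to 81; max(0, 69 - 81) = 0.
Total collected = 6 + 9 + 0 + 0 + 0 = 15.

15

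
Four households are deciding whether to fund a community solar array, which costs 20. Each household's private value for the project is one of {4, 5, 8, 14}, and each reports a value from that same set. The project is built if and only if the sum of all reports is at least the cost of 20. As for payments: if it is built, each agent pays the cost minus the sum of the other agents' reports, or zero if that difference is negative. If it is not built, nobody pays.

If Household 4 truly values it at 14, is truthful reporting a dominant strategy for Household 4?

Yes

Check each profile of the others' reports and compare truth against every alternative report.
Others report (4, 4, 14): truth gives 14, best alternative gives 14.
Others report (4, 5, 14): truth gives 14, best alternative gives 14.
Others report (4, 8, 8): truth gives 14, best alternative gives 14.
Others report (4, 8, 14): truth gives 14, best alternative gives 14.
Others report (4, 14, 4): truth gives 14, best alternative gives 14.
Others report (4, 14, 5): truth gives 14, best alternative gives 14.
(Remaining 58 profiles checked similarly; truth is weakly best in each.)
In every case the truthful report is at least as good as any alternative, so it is a dominant strategy.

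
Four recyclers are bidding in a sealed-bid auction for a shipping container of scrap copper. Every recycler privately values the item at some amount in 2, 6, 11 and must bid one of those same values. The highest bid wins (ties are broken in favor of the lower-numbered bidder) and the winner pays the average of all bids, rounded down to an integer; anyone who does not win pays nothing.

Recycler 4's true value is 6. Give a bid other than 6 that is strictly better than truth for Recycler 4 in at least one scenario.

11

Suppose Recycler 1 bids 2, Recycler 2 bids 2 and Recycler 3 bids 6.
Bid 6: loses, pays 0, utility 0.
Bid 11: wins, pays 5, utility 6 - 5 = 1.
So bidding 11 beats truth here (1 > 0).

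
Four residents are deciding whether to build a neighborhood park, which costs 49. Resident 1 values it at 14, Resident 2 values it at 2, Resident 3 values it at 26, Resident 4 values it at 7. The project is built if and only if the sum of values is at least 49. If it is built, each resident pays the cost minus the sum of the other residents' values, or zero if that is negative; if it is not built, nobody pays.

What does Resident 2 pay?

2

Total value 49 ≥ cost 49, so the project is built.
The other residents' values sum to 47.
Cost minus that sum is 49 - 47 = 2.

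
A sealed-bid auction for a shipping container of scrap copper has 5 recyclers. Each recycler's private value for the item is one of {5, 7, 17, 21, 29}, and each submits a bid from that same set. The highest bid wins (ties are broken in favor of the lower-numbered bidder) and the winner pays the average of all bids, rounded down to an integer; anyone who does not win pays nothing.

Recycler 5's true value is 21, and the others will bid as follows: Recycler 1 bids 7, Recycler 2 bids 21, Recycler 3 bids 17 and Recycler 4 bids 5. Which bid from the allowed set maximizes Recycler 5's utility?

Bid 5: loses, pays 0, utility 0.
Bid 7: loses, pays 0, utility 0.
Bid 17: loses, pays 0, utility 0.
Bid 21: loses, pays 0, utility 0.
Bid 29: wins, pays 15, utility 21 - 15 = 6.
The best choice is 29 with utility 6.

29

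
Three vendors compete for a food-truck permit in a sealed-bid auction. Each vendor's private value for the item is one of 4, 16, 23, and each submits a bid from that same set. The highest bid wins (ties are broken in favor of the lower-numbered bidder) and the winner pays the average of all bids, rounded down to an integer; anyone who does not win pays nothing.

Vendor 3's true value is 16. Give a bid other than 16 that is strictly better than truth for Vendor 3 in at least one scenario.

Suppose Vendor 1 bids 4 and Vendor 2 bids 16.
Bid 16: loses, pays 0, utility 0.
Bid 23: wins, pays 14, utility 16 - 14 = 2.
So bidding 23 beats truth here (2 > 0).

23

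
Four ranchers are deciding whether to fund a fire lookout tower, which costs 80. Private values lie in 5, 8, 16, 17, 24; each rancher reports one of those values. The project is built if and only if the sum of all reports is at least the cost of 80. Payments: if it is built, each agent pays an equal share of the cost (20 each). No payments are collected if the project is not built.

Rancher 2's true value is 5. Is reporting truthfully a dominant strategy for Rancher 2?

Yes

Check each profile of the others' reports and compare truth against every alternative report.
Others report (24, 24, 24): truth gives 0, best alternative gives -15.
Others report (5, 5, 5): truth gives 0, best alternative gives 0.
Others report (5, 5, 8): truth gives 0, best alternative gives 0.
Others report (5, 5, 16): truth gives 0, best alternative gives 0.
Others report (5, 5, 17): truth gives 0, best alternative gives 0.
Others report (5, 5, 24): truth gives 0, best alternative gives 0.
(Remaining 119 profiles checked similarly; truth is weakly best in each.)
In every case the truthful report is at least as good as any alternative, so it is a dominant strategy.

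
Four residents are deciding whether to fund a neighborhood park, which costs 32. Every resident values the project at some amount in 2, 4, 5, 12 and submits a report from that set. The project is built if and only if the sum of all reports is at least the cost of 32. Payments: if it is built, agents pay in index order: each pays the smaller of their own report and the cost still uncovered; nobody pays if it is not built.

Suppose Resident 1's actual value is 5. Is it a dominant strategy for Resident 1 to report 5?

Consider the case where Resident 2 reports 4, Resident 3 reports 12 and Resident 4 reports 12.
Truthful report 5: project built, pays 5, utility 5 - 5 = 0.
Report 4 instead: project built, pays 4, utility 5 - 4 = 1.
Since 1 > 0, reporting 4 is strictly better here, so truthful reporting is not dominant.

No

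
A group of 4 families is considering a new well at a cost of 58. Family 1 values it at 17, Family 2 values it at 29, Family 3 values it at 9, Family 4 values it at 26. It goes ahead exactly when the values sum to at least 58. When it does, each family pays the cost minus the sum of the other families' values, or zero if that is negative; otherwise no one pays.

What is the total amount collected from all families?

Total value 81 ≥ cost 58, so it is built.
Family 1: others sum to 64; max(0, 58 - 64) = 0.
Family 2: others sum to 52; max(0, 58 - 52) = 6.
Family 3: others sum to 72; max(0, 58 - 72) = 0.
Family 4: others sum to 55; max(0, 58 - 55) = 3.
Total collected = 0 + 6 + 0 + 3 = 9.

9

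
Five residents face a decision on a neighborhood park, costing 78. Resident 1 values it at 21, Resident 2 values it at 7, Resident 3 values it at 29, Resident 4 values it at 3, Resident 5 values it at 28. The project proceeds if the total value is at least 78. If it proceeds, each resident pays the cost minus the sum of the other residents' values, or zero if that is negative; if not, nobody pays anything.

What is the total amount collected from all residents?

Total value 88 ≥ cost 78, so it is built.
Resident 1: others sum to 67; max(0, 78 - 67) = 11.
Resident 2: others sum to 81; max(0, 78 - 81) = 0.
Resident 3: others sum to 59; max(0, 78 - 59) = 19.
Resident 4: others sum to 85; max(0, 78 - 85) = 0.
Resident 5: others sum to 60; max(0, 78 - 60) = 18.
Total collected = 11 + 0 + 19 + 0 + 18 = 48.

48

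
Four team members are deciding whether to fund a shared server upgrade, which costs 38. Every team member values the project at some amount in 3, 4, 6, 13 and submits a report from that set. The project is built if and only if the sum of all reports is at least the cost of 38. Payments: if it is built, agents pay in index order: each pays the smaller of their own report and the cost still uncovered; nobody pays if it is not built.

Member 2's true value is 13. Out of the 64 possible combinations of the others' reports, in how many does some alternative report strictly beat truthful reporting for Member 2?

4

Others report (6, 13, 13): truth gives 0; report 6 gives 7 > 0. Violating.
Others report (13, 6, 13): truth gives 0; report 6 gives 7 > 0. Violating.
Others report (13, 13, 6): truth gives 0; report 6 gives 7 > 0. Violating.
Others report (13, 13, 13): truth gives 0; report 3 gives 10 > 0. Violating.
Others report (3, 3, 3): truth gives 0; no alternative beats it.
Others report (3, 3, 4): truth gives 0; no alternative beats it.
(Checking all 64 profiles: 4 have a profitable deviation, 60 do not.)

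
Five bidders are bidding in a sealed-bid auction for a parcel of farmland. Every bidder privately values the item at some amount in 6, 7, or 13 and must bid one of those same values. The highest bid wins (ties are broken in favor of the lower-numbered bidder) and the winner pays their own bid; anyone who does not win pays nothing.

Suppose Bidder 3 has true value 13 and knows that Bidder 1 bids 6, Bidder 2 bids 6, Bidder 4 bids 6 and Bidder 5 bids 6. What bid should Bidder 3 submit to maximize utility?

7

Bid 6: loses, pays 0, utility 0.
Bid 7: wins, pays 7, utility 13 - 7 = 6.
Bid 13: wins, pays 13, utility 13 - 13 = 0.
The best choice is 7 with utility 6.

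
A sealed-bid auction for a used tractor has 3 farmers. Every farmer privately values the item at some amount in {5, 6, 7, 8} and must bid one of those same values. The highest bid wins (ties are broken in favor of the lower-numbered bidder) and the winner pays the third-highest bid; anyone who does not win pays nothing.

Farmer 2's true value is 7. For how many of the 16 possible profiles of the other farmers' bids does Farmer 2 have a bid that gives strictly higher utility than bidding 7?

Others bid (5, 8): truth gives 0; bid 8 gives 2 > 0. Violating.
Others bid (6, 8): truth gives 0; bid 8 gives 1 > 0. Violating.
Others bid (7, 5): truth gives 0; bid 8 gives 2 > 0. Violating.
Others bid (7, 6): truth gives 0; bid 8 gives 1 > 0. Violating.
Others bid (5, 5): truth gives 2; no alternative beats it.
Others bid (5, 6): truth gives 2; no alternative beats it.
(Checking all 16 profiles: 4 have a profitable deviation, 12 do not.)

4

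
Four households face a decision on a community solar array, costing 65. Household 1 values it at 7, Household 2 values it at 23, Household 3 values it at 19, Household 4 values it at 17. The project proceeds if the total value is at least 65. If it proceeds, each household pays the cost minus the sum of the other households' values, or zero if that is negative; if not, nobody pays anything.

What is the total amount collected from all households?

62

Total value 66 ≥ cost 65, so it is built.
Household 1: others sum to 59; max(0, 65 - 59) = 6.
Household 2: others sum to 43; max(0, 65 - 43) = 22.
Household 3: others sum to 47; max(0, 65 - 47) = 18.
Household 4: others sum to 49; max(0, 65 - 49) = 16.
Total collected = 6 + 22 + 18 + 16 = 62.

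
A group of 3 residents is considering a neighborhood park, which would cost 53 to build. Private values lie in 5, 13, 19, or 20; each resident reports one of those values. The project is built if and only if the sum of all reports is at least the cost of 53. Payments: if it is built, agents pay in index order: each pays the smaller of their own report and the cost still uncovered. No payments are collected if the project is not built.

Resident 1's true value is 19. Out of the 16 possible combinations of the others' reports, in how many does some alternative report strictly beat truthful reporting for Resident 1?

1

Others report (20, 20): truth gives 0; report 13 gives 6 > 0. Violating.
Others report (5, 5): truth gives 0; no alternative beats it.
Others report (5, 13): truth gives 0; no alternative beats it.
(Checking all 16 profiles: 1 has a profitable deviation, 15 do not.)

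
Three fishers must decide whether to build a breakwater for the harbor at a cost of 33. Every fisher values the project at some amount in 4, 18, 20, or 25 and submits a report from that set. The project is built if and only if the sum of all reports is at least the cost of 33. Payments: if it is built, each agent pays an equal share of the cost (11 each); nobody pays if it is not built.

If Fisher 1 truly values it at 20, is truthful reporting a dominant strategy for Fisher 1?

Consider the case where Fisher 2 reports 4 and Fisher 3 reports 4.
Truthful report 20: project not built, utility 0.
Report 25 instead: project built, pays 11, utility 20 - 11 = 9.
Since 9 > 0, reporting 25 is strictly better here, so truthful reporting is not dominant.

No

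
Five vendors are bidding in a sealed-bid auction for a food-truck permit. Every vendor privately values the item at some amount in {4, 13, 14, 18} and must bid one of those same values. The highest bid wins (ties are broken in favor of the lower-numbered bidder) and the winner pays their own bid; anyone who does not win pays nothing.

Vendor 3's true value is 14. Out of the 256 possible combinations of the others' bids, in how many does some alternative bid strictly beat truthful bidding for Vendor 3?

4

Others bid (4, 4, 4, 4): truth gives 0; bid 13 gives 1 > 0. Violating.
Others bid (4, 4, 4, 13): truth gives 0; bid 13 gives 1 > 0. Violating.
Others bid (4, 4, 13, 4): truth gives 0; bid 13 gives 1 > 0. Violating.
Others bid (4, 4, 13, 13): truth gives 0; bid 13 gives 1 > 0. Violating.
Others bid (4, 4, 4, 14): truth gives 0; no alternative beats it.
Others bid (4, 4, 4, 18): truth gives 0; no alternative beats it.
(Checking all 256 profiles: 4 have a profitable deviation, 252 do not.)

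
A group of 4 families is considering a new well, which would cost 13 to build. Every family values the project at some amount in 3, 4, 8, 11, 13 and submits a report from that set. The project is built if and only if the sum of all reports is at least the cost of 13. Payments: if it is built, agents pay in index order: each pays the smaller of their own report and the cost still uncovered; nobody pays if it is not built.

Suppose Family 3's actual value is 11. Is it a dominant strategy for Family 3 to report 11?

No

Consider the case where Family 1 reports 3, Family 2 reports 3 and Family 4 reports 3.
Truthful report 11: project built, pays 7, utility 11 - 7 = 4.
Report 4 instead: project built, pays 4, utility 11 - 4 = 7.
Since 7 > 4, reporting 4 is strictly better here, so truthful reporting is not dominant.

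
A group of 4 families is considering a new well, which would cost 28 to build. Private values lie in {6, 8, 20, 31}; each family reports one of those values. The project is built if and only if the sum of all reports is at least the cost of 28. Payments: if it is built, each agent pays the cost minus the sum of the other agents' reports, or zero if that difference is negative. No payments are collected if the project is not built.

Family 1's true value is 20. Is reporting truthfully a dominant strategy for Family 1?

Yes

Check each profile of the others' reports and compare truth against every alternative report.
Others report (6, 6, 20): truth gives 20, best alternative gives 20.
Others report (6, 6, 31): truth gives 20, best alternative gives 20.
Others report (6, 8, 20): truth gives 20, best alternative gives 20.
Others report (6, 8, 31): truth gives 20, best alternative gives 20.
Others report (6, 20, 6): truth gives 20, best alternative gives 20.
Others report (6, 20, 8): truth gives 20, best alternative gives 20.
(Remaining 58 profiles checked similarly; truth is weakly best in each.)
In every case the truthful report is at least as good as any alternative, so it is a dominant strategy.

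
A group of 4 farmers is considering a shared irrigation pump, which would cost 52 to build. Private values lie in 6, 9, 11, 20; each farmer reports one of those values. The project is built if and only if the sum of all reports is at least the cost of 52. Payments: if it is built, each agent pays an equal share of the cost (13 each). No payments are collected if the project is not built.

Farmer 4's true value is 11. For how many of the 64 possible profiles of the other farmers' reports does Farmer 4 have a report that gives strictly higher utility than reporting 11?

Others report (11, 11, 20): truth gives -2; report 6 gives 0 > -2. Violating.
Others report (11, 20, 11): truth gives -2; report 6 gives 0 > -2. Violating.
Others report (20, 11, 11): truth gives -2; report 6 gives 0 > -2. Violating.
Others report (6, 6, 6): truth gives 0; no alternative beats it.
Others report (6, 6, 9): truth gives 0; no alternative beats it.
(Checking all 64 profiles: 3 have a profitable deviation, 61 do not.)

3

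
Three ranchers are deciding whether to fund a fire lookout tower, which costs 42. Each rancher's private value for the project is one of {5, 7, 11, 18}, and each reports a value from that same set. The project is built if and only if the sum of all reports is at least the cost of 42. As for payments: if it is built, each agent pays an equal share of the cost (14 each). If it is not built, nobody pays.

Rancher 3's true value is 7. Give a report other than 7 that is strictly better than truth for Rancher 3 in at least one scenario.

Suppose Rancher 1 reports 18 and Rancher 2 reports 18.
Report 7: project built, pays 14, utility 7 - 14 = -7.
Report 5: project not built, utility 0.
So reporting 5 beats truth here (0 > -7).

5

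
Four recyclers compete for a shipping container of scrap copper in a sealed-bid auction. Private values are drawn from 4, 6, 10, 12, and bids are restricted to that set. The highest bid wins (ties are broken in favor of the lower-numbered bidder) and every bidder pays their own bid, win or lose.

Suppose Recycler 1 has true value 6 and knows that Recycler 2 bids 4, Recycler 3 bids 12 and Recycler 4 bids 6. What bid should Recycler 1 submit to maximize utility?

4

Bid 4: loses but pays 4, utility -4.
Bid 6: loses but pays 6, utility -6.
Bid 10: loses but pays 10, utility -10.
Bid 12: wins, pays 12, utility 6 - 12 = -6.
The best choice is 4 with utility -4.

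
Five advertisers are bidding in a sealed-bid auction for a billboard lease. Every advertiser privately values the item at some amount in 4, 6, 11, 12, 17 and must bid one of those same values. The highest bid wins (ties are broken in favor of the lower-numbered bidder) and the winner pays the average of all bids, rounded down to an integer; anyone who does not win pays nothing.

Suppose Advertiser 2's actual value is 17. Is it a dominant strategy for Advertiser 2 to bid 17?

Consider the case where Advertiser 1 bids 4, Advertiser 3 bids 4, Advertiser 4 bids 4 and Advertiser 5 bids 4.
Truthful bid 17: wins, pays 6, utility 17 - 6 = 11.
Bid 6 instead: wins, pays 4, utility 17 - 4 = 13.
Since 13 > 11, bidding 6 is strictly better here, so truthful bidding is not dominant.

No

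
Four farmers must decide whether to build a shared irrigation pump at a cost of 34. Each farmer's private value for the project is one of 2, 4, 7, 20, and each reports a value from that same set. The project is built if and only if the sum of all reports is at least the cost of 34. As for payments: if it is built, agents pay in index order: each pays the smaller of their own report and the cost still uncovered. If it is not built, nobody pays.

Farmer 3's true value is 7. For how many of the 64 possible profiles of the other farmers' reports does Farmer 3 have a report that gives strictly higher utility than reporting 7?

15

Others report (2, 20, 20): truth gives 0; report 2 gives 5 > 0. Violating.
Others report (4, 7, 20): truth gives 0; report 4 gives 3 > 0. Violating.
Others report (4, 20, 7): truth gives 0; report 4 gives 3 > 0. Violating.
Others report (4, 20, 20): truth gives 0; report 2 gives 5 > 0. Violating.
Others report (2, 2, 2): truth gives 0; no alternative beats it.
Others report (2, 2, 4): truth gives 0; no alternative beats it.
(Checking all 64 profiles: 15 have a profitable deviation, 49 do not.)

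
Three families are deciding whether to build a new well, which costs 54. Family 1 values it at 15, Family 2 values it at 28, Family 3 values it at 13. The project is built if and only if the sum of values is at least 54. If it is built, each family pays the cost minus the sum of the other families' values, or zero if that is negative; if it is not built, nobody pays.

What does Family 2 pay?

Total value 56 ≥ cost 54, so the project is built.
The other families' values sum to 28.
Cost minus that sum is 54 - 28 = 26.

26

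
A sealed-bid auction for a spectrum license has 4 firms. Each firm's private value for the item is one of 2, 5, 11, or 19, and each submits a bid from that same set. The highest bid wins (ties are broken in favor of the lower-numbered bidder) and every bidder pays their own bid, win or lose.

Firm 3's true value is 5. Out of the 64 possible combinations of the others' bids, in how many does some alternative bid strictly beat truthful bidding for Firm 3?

62

Others bid (2, 2, 11): truth gives -5; bid 2 gives -2 > -5. Violating.
Others bid (2, 2, 19): truth gives -5; bid 2 gives -2 > -5. Violating.
Others bid (2, 5, 2): truth gives -5; bid 2 gives -2 > -5. Violating.
Others bid (2, 5, 5): truth gives -5; bid 2 gives -2 > -5. Violating.
Others bid (2, 2, 2): truth gives 0; no alternative beats it.
Others bid (2, 2, 5): truth gives 0; no alternative beats it.
(Checking all 64 profiles: 62 have a profitable deviation, 2 do not.)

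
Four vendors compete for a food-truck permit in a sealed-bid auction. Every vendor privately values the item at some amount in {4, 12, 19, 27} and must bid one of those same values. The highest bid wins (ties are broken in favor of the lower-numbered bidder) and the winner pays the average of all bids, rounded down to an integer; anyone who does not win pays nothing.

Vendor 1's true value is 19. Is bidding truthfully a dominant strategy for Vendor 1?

Consider the case where Vendor 2 bids 4, Vendor 3 bids 4 and Vendor 4 bids 4.
Truthful bid 19: wins, pays 7, utility 19 - 7 = 12.
Bid 4 instead: wins, pays 4, utility 19 - 4 = 15.
Since 15 > 12, bidding 4 is strictly better here, so truthful bidding is not dominant.

No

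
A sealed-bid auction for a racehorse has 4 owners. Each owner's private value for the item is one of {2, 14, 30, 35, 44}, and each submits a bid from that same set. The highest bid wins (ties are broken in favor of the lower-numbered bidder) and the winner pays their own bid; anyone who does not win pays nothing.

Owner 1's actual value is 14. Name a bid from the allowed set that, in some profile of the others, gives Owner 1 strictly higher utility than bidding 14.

2

Suppose Owner 2 bids 2, Owner 3 bids 2 and Owner 4 bids 2.
Bid 14: wins, pays 14, utility 14 - 14 = 0.
Bid 2: wins, pays 2, utility 14 - 2 = 12.
So bidding 2 beats truth here (12 > 0).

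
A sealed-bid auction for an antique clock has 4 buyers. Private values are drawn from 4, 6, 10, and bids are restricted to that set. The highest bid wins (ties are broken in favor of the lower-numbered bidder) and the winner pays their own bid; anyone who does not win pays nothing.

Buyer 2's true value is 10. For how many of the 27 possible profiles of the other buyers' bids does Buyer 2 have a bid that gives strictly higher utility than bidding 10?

Others bid (4, 4, 4): truth gives 0; bid 6 gives 4 > 0. Violating.
Others bid (4, 4, 6): truth gives 0; bid 6 gives 4 > 0. Violating.
Others bid (4, 6, 4): truth gives 0; bid 6 gives 4 > 0. Violating.
Others bid (4, 6, 6): truth gives 0; bid 6 gives 4 > 0. Violating.
Others bid (4, 4, 10): truth gives 0; no alternative beats it.
Others bid (4, 6, 10): truth gives 0; no alternative beats it.
(Checking all 27 profiles: 4 have a profitable deviation, 23 do not.)

4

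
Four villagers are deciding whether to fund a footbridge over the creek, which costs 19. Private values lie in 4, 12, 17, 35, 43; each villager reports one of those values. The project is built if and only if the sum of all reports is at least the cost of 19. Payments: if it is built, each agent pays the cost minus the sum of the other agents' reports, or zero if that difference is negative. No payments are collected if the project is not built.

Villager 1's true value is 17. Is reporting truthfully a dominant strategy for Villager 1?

Check each profile of the others' reports and compare truth against every alternative report.
Others report (4, 4, 12): truth gives 17, best alternative gives 17.
Others report (4, 4, 17): truth gives 17, best alternative gives 17.
Others report (4, 4, 35): truth gives 17, best alternative gives 17.
Others report (4, 4, 43): truth gives 17, best alternative gives 17.
Others report (4, 12, 4): truth gives 17, best alternative gives 17.
Others report (4, 12, 12): truth gives 17, best alternative gives 17.
(Remaining 119 profiles checked similarly; truth is weakly best in each.)
In every case the truthful report is at least as good as any alternative, so it is a dominant strategy.

Yes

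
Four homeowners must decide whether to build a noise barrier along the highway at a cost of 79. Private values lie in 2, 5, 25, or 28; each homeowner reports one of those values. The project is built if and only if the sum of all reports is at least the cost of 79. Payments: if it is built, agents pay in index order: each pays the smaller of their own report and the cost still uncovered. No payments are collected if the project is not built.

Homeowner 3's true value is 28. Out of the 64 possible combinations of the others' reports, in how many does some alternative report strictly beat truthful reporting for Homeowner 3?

27

Others report (2, 25, 28): truth gives 0; report 25 gives 3 > 0. Violating.
Others report (2, 28, 25): truth gives 0; report 25 gives 3 > 0. Violating.
Others report (2, 28, 28): truth gives 0; report 25 gives 3 > 0. Violating.
Others report (5, 25, 25): truth gives 0; report 25 gives 3 > 0. Violating.
Others report (2, 2, 2): truth gives 0; no alternative beats it.
Others report (2, 2, 5): truth gives 0; no alternative beats it.
(Checking all 64 profiles: 27 have a profitable deviation, 37 do not.)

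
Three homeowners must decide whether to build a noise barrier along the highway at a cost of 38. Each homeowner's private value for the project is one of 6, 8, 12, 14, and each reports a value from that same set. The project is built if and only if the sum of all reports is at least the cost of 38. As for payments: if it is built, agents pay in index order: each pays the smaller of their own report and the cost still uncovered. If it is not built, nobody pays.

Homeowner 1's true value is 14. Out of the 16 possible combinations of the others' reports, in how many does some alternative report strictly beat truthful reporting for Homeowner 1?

Others report (12, 14): truth gives 0; report 12 gives 2 > 0. Violating.
Others report (14, 12): truth gives 0; report 12 gives 2 > 0. Violating.
Others report (14, 14): truth gives 0; report 12 gives 2 > 0. Violating.
Others report (6, 6): truth gives 0; no alternative beats it.
Others report (6, 8): truth gives 0; no alternative beats it.
(Checking all 16 profiles: 3 have a profitable deviation, 13 do not.)

3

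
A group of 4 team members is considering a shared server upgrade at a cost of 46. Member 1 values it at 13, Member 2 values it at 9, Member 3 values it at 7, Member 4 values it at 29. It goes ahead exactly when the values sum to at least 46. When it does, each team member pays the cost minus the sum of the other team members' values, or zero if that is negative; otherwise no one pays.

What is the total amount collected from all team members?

18

Total value 58 ≥ cost 46, so it is built.
Member 1: others sum to 45; max(0, 46 - 45) = 1.
Member 2: others sum to 49; max(0, 46 - 49) = 0.
Member 3: others sum to 51; max(0, 46 - 51) = 0.
Member 4: others sum to 29; max(0, 46 - 29) = 17.
Total collected = 1 + 0 + 0 + 17 = 18.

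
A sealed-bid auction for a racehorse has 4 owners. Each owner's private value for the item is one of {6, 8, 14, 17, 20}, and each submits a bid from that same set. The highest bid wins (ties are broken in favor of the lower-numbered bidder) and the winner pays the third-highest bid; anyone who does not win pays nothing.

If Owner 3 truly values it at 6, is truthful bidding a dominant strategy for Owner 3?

Check each profile of the others' bids and compare truth against every alternative bid.
Others bid (6, 6, 6): truth gives 0, best alternative gives 0.
Others bid (6, 6, 8): truth gives 0, best alternative gives 0.
Others bid (6, 6, 14): truth gives 0, best alternative gives 0.
Others bid (6, 6, 17): truth gives 0, best alternative gives 0.
Others bid (6, 6, 20): truth gives 0, best alternative gives 0.
Others bid (6, 8, 6): truth gives 0, best alternative gives 0.
(Remaining 119 profiles checked similarly; truth is weakly best in each.)
In every case the truthful bid is at least as good as any alternative, so it is a dominant strategy.

Yes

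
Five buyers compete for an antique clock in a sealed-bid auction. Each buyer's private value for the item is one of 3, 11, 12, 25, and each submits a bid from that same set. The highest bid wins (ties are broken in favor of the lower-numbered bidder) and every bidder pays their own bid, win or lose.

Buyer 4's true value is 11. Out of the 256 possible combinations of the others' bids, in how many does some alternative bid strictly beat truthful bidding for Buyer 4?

Others bid (3, 3, 3, 12): truth gives -11; bid 12 gives -1 > -11. Violating.
Others bid (3, 3, 3, 25): truth gives -11; bid 3 gives -3 > -11. Violating.
Others bid (3, 3, 11, 3): truth gives -11; bid 12 gives -1 > -11. Violating.
Others bid (3, 3, 11, 11): truth gives -11; bid 12 gives -1 > -11. Violating.
Others bid (3, 3, 3, 3): truth gives 0; no alternative beats it.
Others bid (3, 3, 3, 11): truth gives 0; no alternative beats it.
(Checking all 256 profiles: 254 have a profitable deviation, 2 do not.)

254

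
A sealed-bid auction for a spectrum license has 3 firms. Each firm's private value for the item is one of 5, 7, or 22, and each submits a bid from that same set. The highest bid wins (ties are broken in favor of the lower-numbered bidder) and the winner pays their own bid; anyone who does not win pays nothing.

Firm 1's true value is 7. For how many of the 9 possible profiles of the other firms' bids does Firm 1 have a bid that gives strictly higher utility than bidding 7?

Others bid (5, 5): truth gives 0; bid 5 gives 2 > 0. Violating.
Others bid (5, 7): truth gives 0; no alternative beats it.
Others bid (5, 22): truth gives 0; no alternative beats it.
(Checking all 9 profiles: 1 has a profitable deviation, 8 do not.)

1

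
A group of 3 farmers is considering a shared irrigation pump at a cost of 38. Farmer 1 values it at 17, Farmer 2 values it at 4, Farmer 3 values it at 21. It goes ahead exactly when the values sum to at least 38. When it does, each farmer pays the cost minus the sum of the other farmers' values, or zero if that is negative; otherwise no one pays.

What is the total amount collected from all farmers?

Total value 42 ≥ cost 38, so it is built.
Farmer 1: others sum to 25; max(0, 38 - 25) = 13.
Farmer 2: others sum to 38; max(0, 38 - 38) = 0.
Farmer 3: others sum to 21; max(0, 38 - 21) = 17.
Total collected = 13 + 0 + 17 = 30.

30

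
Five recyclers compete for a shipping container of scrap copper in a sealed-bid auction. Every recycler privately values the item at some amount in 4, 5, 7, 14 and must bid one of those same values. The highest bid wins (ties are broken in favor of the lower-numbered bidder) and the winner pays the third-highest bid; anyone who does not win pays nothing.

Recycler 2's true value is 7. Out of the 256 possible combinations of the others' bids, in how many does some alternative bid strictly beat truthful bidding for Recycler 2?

Others bid (4, 4, 4, 14): truth gives 0; bid 14 gives 3 > 0. Violating.
Others bid (4, 4, 5, 14): truth gives 0; bid 14 gives 2 > 0. Violating.
Others bid (4, 4, 14, 4): truth gives 0; bid 14 gives 3 > 0. Violating.
Others bid (4, 4, 14, 5): truth gives 0; bid 14 gives 2 > 0. Violating.
Others bid (4, 4, 4, 4): truth gives 3; no alternative beats it.
Others bid (4, 4, 4, 5): truth gives 3; no alternative beats it.
(Checking all 256 profiles: 32 have a profitable deviation, 224 do not.)

32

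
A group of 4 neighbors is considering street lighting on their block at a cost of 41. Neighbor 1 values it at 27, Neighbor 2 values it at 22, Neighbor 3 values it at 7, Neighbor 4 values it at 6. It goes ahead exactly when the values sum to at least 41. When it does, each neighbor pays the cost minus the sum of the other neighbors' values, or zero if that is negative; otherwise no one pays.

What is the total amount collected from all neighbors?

7

Total value 62 ≥ cost 41, so it is built.
Neighbor 1: others sum to 35; max(0, 41 - 35) = 6.
Neighbor 2: others sum to 40; max(0, 41 - 40) = 1.
Neighbor 3: others sum to 55; max(0, 41 - 55) = 0.
Neighbor 4: others sum to 56; max(0, 41 - 56) = 0.
Total collected = 6 + 1 + 0 + 0 = 7.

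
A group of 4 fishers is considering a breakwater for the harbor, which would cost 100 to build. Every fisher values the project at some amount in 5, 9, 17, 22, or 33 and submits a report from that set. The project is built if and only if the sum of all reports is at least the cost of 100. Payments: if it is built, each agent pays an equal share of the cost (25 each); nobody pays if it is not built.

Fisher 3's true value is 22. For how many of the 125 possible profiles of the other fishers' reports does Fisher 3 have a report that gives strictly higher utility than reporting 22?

6

Others report (17, 33, 33): truth gives -3; report 5 gives 0 > -3. Violating.
Others report (22, 33, 33): truth gives -3; report 5 gives 0 > -3. Violating.
Others report (33, 17, 33): truth gives -3; report 5 gives 0 > -3. Violating.
Others report (33, 22, 33): truth gives -3; report 5 gives 0 > -3. Violating.
Others report (5, 5, 5): truth gives 0; no alternative beats it.
Others report (5, 5, 9): truth gives 0; no alternative beats it.
(Checking all 125 profiles: 6 have a profitable deviation, 119 do not.)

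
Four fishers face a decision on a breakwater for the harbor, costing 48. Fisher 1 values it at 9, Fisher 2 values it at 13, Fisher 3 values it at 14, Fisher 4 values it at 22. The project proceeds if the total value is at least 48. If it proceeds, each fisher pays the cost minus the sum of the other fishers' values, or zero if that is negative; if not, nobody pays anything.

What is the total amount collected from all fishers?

Total value 58 ≥ cost 48, so it is built.
Fisher 1: others sum to 49; max(0, 48 - 49) = 0.
Fisher 2: others sum to 45; max(0, 48 - 45) = 3.
Fisher 3: others sum to 44; max(0, 48 - 44) = 4.
Fisher 4: others sum to 36; max(0, 48 - 36) = 12.
Total collected = 0 + 3 + 4 + 12 = 19.

19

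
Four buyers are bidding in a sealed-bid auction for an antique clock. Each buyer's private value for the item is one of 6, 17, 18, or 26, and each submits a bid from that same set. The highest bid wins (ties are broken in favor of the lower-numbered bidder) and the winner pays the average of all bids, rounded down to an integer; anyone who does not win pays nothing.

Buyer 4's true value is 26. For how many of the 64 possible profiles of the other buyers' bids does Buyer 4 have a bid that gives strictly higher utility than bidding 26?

Others bid (6, 6, 6): truth gives 15; bid 17 gives 18 > 15. Violating.
Others bid (6, 6, 17): truth gives 13; bid 18 gives 15 > 13. Violating.
Others bid (6, 17, 6): truth gives 13; bid 18 gives 15 > 13. Violating.
Others bid (6, 17, 17): truth gives 10; bid 18 gives 12 > 10. Violating.
Others bid (6, 6, 18): truth gives 12; no alternative beats it.
Others bid (6, 6, 26): truth gives 0; no alternative beats it.
(Checking all 64 profiles: 8 have a profitable deviation, 56 do not.)

8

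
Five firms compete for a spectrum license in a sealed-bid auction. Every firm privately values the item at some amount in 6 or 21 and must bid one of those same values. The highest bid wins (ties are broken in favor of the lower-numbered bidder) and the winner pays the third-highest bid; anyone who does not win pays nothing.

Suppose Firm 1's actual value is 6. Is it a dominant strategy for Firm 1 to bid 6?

Check each profile of the others' bids and compare truth against every alternative bid.
Others bid (6, 6, 21, 21): truth gives 0, best alternative gives -15.
Others bid (6, 21, 6, 21): truth gives 0, best alternative gives -15.
Others bid (6, 21, 21, 6): truth gives 0, best alternative gives -15.
Others bid (6, 21, 21, 21): truth gives 0, best alternative gives -15.
Others bid (21, 6, 6, 21): truth gives 0, best alternative gives -15.
Others bid (21, 6, 21, 6): truth gives 0, best alternative gives -15.
(Remaining 10 profiles checked similarly; truth is weakly best in each.)
In every case the truthful bid is at least as good as any alternative, so it is a dominant strategy.

Yes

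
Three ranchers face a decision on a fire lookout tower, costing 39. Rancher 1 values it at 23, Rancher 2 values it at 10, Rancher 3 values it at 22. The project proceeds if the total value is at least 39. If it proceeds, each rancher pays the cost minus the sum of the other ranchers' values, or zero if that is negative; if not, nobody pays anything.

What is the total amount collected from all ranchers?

13

Total value 55 ≥ cost 39, so it is built.
Rancher 1: others sum to 32; max(0, 39 - 32) = 7.
Rancher 2: others sum to 45; max(0, 39 - 45) = 0.
Rancher 3: others sum to 33; max(0, 39 - 33) = 6.
Total collected = 7 + 0 + 6 = 13.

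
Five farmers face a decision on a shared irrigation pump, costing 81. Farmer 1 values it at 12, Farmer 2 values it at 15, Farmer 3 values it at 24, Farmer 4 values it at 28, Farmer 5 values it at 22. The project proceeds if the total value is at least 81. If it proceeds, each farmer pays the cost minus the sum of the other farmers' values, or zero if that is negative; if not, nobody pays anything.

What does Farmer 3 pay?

Total value 101 ≥ cost 81, so the project is built.
The other farmers' values sum to 77.
Cost minus that sum is 81 - 77 = 4.

4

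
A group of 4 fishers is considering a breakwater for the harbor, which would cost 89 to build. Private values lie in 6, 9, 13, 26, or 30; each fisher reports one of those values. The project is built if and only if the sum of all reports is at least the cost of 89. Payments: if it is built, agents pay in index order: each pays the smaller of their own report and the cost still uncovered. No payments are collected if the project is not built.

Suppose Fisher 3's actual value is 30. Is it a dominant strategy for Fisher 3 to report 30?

No

Consider the case where Fisher 1 reports 6, Fisher 2 reports 30 and Fisher 4 reports 30.
Truthful report 30: project built, pays 30, utility 30 - 30 = 0.
Report 26 instead: project built, pays 26, utility 30 - 26 = 4.
Since 4 > 0, reporting 26 is strictly better here, so truthful reporting is not dominant.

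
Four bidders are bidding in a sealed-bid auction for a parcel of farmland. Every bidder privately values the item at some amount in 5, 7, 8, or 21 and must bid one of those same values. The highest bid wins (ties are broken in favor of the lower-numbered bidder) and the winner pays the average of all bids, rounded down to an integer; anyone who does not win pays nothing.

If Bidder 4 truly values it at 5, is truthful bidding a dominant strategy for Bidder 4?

Check each profile of the others' bids and compare truth against every alternative bid.
Others bid (5, 5, 5): truth gives 0, best alternative gives 0.
Others bid (5, 5, 7): truth gives 0, best alternative gives 0.
Others bid (5, 5, 8): truth gives 0, best alternative gives 0.
Others bid (5, 5, 21): truth gives 0, best alternative gives 0.
Others bid (5, 7, 5): truth gives 0, best alternative gives 0.
Others bid (5, 7, 7): truth gives 0, best alternative gives 0.
(Remaining 58 profiles checked similarly; truth is weakly best in each.)
In every case the truthful bid is at least as good as any alternative, so it is a dominant strategy.

Yes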